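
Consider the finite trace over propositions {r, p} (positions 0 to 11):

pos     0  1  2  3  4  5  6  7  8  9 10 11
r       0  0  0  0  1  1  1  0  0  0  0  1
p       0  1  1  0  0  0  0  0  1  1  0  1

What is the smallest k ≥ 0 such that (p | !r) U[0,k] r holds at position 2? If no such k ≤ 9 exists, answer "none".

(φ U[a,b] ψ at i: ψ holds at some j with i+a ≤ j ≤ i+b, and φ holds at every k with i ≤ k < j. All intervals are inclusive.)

2

Need earliest j ≥ 2 with r, and (p | !r) at every k in [2,j-1].
  j=2: rhs fails.
  j=3: rhs fails.
  j=4: rhs holds; lhs holds on [2,3]. k = 2.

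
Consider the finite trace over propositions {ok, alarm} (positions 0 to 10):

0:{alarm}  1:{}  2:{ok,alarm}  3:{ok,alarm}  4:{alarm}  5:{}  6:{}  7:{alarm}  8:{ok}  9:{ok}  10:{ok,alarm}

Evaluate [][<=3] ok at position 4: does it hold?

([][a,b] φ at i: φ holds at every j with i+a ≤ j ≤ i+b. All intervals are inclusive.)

Check ok at every j in [4,7]:
  j=4: false
  j=5: false
  j=6: false
  j=7: false
Fails at j=4 → formula fails.

Does not hold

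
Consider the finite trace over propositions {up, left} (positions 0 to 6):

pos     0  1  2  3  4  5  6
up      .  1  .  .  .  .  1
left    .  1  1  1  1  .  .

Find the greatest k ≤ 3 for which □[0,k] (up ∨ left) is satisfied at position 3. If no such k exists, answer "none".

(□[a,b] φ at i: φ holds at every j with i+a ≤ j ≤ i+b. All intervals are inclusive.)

(up ∨ left) must hold from j=3 onward; find where it first fails.
  j=3: holds
  j=4: holds
  j=5: fails
Holds on [3,4], so largest k = 1.

1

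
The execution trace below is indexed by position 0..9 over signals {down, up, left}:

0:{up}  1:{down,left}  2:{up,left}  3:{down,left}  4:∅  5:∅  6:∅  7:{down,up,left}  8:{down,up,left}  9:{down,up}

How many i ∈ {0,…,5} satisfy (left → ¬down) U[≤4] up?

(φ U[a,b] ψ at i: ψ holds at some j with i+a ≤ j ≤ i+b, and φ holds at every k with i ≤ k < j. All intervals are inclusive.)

4

Evaluate at each i in [0,5]:
  i=0: ✓ (rhs at j=0)
  i=1: ✗ (lhs fails at k=1 before rhs at j=2)
  i=2: ✓ (rhs at j=2)
  i=3: ✗ (lhs fails at k=3 before rhs at j=7)
  i=4: ✓ (rhs at j=7; lhs holds on [4,6])
  i=5: ✓ (rhs at j=7; lhs holds on [5,6])
Positions where it holds: {0, 2, 4, 5} → 4.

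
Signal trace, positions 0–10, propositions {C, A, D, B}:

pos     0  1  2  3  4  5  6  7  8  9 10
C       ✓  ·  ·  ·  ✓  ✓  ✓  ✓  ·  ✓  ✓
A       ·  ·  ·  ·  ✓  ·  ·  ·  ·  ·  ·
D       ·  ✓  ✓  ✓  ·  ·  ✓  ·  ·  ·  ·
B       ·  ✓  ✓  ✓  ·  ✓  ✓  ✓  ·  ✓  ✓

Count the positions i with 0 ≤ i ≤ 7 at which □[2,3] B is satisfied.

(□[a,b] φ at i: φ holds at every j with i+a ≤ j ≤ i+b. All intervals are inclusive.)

4

Evaluate at each i in [0,7]:
  i=0: ✓ (all of [2,3])
  i=1: ✗ (fails at j=4)
  i=2: ✗ (fails at j=4)
  i=3: ✓ (all of [5,6])
  i=4: ✓ (all of [6,7])
  i=5: ✗ (fails at j=8)
  i=6: ✗ (fails at j=8)
  i=7: ✓ (all of [9,10])
Positions where it holds: {0, 3, 4, 7} → 4.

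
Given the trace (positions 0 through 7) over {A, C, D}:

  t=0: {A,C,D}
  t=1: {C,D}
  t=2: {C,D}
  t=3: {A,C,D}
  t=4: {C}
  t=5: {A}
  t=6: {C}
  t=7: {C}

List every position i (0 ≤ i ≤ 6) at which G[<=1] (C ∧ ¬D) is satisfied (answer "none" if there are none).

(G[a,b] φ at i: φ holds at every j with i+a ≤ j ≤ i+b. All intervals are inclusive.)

Evaluate at each i in [0,6]:
  i=0: ✗ (fails at j=0)
  i=1: ✗ (fails at j=1)
  i=2: ✗ (fails at j=2)
  i=3: ✗ (fails at j=3)
  i=4: ✗ (fails at j=5)
  i=5: ✗ (fails at j=5)
  i=6: ✓ (all of [6,7])

6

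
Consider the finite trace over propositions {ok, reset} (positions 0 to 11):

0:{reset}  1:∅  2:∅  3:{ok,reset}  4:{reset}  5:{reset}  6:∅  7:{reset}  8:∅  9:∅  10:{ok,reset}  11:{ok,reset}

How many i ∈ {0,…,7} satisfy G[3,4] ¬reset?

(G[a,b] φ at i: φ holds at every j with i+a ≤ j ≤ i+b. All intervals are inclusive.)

1

Evaluate at each i in [0,7]:
  i=0: ✗ (fails at j=3)
  i=1: ✗ (fails at j=4)
  i=2: ✗ (fails at j=5)
  i=3: ✗ (fails at j=7)
  i=4: ✗ (fails at j=7)
  i=5: ✓ (all of [8,9])
  i=6: ✗ (fails at j=10)
  i=7: ✗ (fails at j=10)
Positions where it holds: {5} → 1.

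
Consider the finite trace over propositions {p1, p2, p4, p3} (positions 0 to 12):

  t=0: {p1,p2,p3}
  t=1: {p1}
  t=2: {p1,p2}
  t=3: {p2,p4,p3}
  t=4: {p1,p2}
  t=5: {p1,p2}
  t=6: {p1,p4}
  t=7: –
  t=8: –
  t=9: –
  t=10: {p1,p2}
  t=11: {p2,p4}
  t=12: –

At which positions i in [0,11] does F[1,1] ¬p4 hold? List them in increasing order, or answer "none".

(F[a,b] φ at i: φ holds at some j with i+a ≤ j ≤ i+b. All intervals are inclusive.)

Evaluate at each i in [0,11]:
  i=0: ✓ (witness j=1)
  i=1: ✓ (witness j=2)
  i=2: ✗ (none in [3,3])
  i=3: ✓ (witness j=4)
  i=4: ✓ (witness j=5)
  i=5: ✗ (none in [6,6])
  i=6: ✓ (witness j=7)
  i=7: ✓ (witness j=8)
  i=8: ✓ (witness j=9)
  i=9: ✓ (witness j=10)
  i=10: ✗ (none in [11,11])
  i=11: ✓ (witness j=12)

0, 1, 3, 4, 6, 7, 8, 9, 11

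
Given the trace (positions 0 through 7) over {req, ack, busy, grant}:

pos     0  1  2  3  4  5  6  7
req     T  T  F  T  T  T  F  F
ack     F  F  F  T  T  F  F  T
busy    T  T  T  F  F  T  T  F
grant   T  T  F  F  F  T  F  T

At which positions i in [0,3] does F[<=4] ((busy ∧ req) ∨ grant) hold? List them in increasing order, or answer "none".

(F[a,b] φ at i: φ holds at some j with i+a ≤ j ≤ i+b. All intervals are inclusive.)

0, 1, 2, 3

Evaluate at each i in [0,3]:
  i=0: ✓ (witness j=0)
  i=1: ✓ (witness j=1)
  i=2: ✓ (witness j=5)
  i=3: ✓ (witness j=5)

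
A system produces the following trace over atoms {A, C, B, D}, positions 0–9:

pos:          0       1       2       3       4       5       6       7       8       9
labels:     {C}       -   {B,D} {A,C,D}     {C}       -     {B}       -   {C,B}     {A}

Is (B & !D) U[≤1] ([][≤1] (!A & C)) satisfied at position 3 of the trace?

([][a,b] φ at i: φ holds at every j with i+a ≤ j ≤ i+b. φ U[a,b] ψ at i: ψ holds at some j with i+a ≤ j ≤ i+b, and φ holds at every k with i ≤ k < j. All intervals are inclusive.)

Need some j in [3,4] with [][≤1] (!A & C), and (B & !D) at every k in [3,j-1].
  j=3: [][≤1] (!A & C) — fails at 3.
  j=4: [][≤1] (!A & C) — fails at 5.
No j in the window works → until fails.

No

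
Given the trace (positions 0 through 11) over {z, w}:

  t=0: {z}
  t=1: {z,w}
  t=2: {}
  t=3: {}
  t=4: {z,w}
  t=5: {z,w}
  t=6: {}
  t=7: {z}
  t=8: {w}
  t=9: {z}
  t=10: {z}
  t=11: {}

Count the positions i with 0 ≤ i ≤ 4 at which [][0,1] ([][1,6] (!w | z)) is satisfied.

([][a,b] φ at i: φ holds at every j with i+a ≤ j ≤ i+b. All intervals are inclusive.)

1

Evaluate at each i in [0,4]:
  i=0: ✓ (all of [0,1])
  i=1: ✗ (fails at j=2)
  i=2: ✗ (fails at j=2)
  i=3: ✗ (fails at j=3)
  i=4: ✗ (fails at j=4)
Positions where it holds: {0} → 1.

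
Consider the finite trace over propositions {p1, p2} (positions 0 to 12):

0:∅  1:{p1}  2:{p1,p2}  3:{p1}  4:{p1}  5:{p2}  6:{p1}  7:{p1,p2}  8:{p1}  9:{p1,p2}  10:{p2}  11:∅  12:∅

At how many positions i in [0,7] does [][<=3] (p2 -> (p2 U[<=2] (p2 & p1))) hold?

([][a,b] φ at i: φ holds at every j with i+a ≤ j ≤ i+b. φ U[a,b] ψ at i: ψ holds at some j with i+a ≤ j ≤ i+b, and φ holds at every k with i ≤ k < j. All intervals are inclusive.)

3

Evaluate at each i in [0,7]:
  i=0: ✓ (all of [0,3])
  i=1: ✓ (all of [1,4])
  i=2: ✗ (fails at j=5)
  i=3: ✗ (fails at j=5)
  i=4: ✗ (fails at j=5)
  i=5: ✗ (fails at j=5)
  i=6: ✓ (all of [6,9])
  i=7: ✗ (fails at j=10)
Positions where it holds: {0, 1, 6} → 3.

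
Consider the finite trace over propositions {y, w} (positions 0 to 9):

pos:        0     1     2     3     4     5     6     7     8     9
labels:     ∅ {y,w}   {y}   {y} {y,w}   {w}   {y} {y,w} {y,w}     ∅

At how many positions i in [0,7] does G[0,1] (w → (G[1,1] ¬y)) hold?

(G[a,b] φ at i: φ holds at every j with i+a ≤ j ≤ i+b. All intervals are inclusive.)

2

Evaluate at each i in [0,7]:
  i=0: ✗ (fails at j=1)
  i=1: ✗ (fails at j=1)
  i=2: ✓ (all of [2,3])
  i=3: ✓ (all of [3,4])
  i=4: ✗ (fails at j=5)
  i=5: ✗ (fails at j=5)
  i=6: ✗ (fails at j=7)
  i=7: ✗ (fails at j=7)
Positions where it holds: {2, 3} → 2.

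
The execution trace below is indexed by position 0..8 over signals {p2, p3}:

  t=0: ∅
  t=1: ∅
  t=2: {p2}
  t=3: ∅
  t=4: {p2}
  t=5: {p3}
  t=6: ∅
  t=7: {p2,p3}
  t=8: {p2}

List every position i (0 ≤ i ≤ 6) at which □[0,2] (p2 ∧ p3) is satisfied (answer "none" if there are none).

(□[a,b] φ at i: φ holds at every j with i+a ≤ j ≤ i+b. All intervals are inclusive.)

Evaluate at each i in [0,6]:
  i=0: ✗ (fails at j=0)
  i=1: ✗ (fails at j=1)
  i=2: ✗ (fails at j=2)
  i=3: ✗ (fails at j=3)
  i=4: ✗ (fails at j=4)
  i=5: ✗ (fails at j=5)
  i=6: ✗ (fails at j=6)

none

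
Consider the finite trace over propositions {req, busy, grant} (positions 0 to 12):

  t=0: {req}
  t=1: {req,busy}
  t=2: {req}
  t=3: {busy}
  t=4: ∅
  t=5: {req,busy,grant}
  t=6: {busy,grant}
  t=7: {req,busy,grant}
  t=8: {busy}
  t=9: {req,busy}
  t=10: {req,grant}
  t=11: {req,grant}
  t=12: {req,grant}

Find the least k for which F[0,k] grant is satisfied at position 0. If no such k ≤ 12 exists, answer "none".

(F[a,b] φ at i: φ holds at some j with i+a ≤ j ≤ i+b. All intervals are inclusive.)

Scan j = 0,1,… for grant:
  j=0: fails
  j=1: fails
  j=2: fails
  j=3: fails
  j=4: fails
  j=5: holds
First hit at j=5, so smallest k = 5-0 = 5.

5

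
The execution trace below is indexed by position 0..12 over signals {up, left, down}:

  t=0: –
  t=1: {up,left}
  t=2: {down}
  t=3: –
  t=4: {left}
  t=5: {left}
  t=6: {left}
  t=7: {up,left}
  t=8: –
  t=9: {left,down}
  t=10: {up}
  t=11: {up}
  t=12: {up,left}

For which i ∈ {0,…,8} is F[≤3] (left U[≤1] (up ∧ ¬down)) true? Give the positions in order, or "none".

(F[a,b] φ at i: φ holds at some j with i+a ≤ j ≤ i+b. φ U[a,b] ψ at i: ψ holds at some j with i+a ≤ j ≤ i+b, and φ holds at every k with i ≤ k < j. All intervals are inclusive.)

0, 1, 3, 4, 5, 6, 7, 8

Evaluate at each i in [0,8]:
  i=0: ✓ (witness j=1)
  i=1: ✓ (witness j=1)
  i=2: ✗ (none in [2,5])
  i=3: ✓ (witness j=6)
  i=4: ✓ (witness j=6)
  i=5: ✓ (witness j=6)
  i=6: ✓ (witness j=6)
  i=7: ✓ (witness j=7)
  i=8: ✓ (witness j=9)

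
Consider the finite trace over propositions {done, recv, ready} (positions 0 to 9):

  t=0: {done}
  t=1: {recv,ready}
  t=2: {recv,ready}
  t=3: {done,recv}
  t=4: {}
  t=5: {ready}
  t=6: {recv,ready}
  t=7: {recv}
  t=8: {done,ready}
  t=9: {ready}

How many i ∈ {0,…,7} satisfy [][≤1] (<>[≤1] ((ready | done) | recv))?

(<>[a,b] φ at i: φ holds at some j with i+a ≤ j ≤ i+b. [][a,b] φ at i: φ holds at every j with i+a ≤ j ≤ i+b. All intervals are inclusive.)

8

Evaluate at each i in [0,7]:
  i=0: ✓ (all of [0,1])
  i=1: ✓ (all of [1,2])
  i=2: ✓ (all of [2,3])
  i=3: ✓ (all of [3,4])
  i=4: ✓ (all of [4,5])
  i=5: ✓ (all of [5,6])
  i=6: ✓ (all of [6,7])
  i=7: ✓ (all of [7,8])
Positions where it holds: {0, 1, 2, 3, 4, 5, 6, 7} → 8.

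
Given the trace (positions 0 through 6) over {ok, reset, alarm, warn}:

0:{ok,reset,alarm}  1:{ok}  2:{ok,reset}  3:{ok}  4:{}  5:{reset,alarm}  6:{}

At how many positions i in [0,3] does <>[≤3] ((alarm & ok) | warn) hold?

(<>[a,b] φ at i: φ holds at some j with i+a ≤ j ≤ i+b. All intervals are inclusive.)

1

Evaluate at each i in [0,3]:
  i=0: ✓ (witness j=0)
  i=1: ✗ (none in [1,4])
  i=2: ✗ (none in [2,5])
  i=3: ✗ (none in [3,6])
Positions where it holds: {0} → 1.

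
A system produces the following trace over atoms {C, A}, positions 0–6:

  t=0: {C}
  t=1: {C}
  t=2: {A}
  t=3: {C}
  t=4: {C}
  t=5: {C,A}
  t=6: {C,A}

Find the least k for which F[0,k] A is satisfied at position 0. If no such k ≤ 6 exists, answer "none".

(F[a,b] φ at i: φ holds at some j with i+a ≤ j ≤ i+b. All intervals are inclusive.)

2

Scan j = 0,1,… for A:
  j=0: fails
  j=1: fails
  j=2: holds
First hit at j=2, so smallest k = 2-0 = 2.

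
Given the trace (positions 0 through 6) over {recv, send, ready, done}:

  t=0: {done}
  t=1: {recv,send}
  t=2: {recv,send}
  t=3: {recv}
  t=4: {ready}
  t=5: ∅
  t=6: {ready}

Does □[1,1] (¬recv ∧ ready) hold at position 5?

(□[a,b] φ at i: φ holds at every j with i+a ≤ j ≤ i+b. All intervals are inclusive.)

Check (¬recv ∧ ready) at every j in [6,6]:
  j=6: true
All positions satisfy it → formula holds.

Holds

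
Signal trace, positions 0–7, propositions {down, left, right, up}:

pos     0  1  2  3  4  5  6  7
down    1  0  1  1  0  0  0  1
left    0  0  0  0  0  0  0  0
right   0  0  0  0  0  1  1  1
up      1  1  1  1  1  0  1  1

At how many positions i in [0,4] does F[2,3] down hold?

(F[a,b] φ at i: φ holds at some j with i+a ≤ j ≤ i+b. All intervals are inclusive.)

3

Evaluate at each i in [0,4]:
  i=0: ✓ (witness j=2)
  i=1: ✓ (witness j=3)
  i=2: ✗ (none in [4,5])
  i=3: ✗ (none in [5,6])
  i=4: ✓ (witness j=7)
Positions where it holds: {0, 1, 4} → 3.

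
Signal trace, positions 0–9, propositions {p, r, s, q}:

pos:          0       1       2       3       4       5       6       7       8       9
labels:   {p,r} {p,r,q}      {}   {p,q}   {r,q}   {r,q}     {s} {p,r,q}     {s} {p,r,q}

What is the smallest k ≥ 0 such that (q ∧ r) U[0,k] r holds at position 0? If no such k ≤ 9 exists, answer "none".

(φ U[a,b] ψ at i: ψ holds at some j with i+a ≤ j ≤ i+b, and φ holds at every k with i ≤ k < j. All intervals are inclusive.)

0

Need earliest j ≥ 0 with r, and (q ∧ r) at every k in [0,j-1].
  j=0: rhs holds (empty prefix). k = 0.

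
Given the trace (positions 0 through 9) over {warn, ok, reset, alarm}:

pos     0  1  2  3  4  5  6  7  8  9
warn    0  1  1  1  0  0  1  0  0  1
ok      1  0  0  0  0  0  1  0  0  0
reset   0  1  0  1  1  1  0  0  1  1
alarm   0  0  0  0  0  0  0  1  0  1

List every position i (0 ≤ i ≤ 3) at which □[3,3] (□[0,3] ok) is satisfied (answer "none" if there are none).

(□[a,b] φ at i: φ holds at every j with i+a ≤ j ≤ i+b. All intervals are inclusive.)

none

Evaluate at each i in [0,3]:
  i=0: ✗ (fails at j=3)
  i=1: ✗ (fails at j=4)
  i=2: ✗ (fails at j=5)
  i=3: ✗ (fails at j=6)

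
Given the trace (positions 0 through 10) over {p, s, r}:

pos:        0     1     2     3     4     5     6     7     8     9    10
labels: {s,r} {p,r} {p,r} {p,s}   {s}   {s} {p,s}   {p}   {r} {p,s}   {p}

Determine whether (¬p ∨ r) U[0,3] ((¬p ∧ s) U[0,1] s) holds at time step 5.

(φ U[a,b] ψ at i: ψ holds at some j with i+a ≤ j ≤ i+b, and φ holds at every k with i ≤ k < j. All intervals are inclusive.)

Holds

Need some j in [5,8] with ((¬p ∧ s) U[0,1] s), and (¬p ∨ r) at every k in [5,j-1].
  j=5: ((¬p ∧ s) U[0,1] s) holds; no prefix to check → satisfied.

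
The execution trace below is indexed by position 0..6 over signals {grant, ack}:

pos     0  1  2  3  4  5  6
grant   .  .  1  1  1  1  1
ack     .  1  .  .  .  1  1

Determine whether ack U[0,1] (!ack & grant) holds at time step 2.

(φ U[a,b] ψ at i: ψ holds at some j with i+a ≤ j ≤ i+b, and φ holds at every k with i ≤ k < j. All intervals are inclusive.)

Yes

Need some j in [2,3] with (!ack & grant), and ack at every k in [2,j-1].
  j=2: (!ack & grant) holds; no prefix to check → satisfied.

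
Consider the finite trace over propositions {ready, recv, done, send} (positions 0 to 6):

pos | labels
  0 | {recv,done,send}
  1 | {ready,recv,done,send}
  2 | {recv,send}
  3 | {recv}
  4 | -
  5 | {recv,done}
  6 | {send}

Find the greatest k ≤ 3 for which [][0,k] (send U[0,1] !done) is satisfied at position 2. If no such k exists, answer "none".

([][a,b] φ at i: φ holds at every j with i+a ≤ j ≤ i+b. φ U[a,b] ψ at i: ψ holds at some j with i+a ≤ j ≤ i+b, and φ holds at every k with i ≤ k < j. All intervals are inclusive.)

(send U[0,1] !done) must hold from j=2 onward; find where it first fails.
  j=2: holds
  j=3: holds
  j=4: holds
  j=5: fails
Holds on [2,4], so largest k = 2.

2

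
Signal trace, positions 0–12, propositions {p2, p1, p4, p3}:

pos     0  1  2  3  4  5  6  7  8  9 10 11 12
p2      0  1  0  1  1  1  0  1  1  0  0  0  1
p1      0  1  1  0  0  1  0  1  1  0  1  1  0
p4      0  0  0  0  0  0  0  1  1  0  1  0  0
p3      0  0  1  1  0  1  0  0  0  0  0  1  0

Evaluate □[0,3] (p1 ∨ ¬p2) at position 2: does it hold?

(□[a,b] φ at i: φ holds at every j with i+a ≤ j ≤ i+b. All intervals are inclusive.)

Check (p1 ∨ ¬p2) at every j in [2,5]:
  j=2: true
  j=3: false
  j=4: false
  j=5: true
Fails at j=3 → formula fails.

False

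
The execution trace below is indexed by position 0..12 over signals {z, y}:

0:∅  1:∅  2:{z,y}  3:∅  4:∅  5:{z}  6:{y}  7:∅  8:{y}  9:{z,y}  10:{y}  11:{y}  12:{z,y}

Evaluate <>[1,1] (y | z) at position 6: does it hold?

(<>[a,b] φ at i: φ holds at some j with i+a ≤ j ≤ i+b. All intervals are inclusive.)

Check (y | z) at each j in [7,7]:
  j=7: false
No position in the window satisfies it → formula fails.

Does not hold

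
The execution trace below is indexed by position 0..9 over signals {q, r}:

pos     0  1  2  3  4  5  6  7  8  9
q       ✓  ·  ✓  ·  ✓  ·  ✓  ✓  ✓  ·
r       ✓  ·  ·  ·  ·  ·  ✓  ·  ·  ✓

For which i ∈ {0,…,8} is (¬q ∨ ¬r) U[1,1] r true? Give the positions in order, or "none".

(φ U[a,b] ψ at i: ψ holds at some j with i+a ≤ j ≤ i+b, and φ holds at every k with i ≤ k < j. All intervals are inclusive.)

Evaluate at each i in [0,8]:
  i=0: ✗ (no rhs in [1,1])
  i=1: ✗ (no rhs in [2,2])
  i=2: ✗ (no rhs in [3,3])
  i=3: ✗ (no rhs in [4,4])
  i=4: ✗ (no rhs in [5,5])
  i=5: ✓ (rhs at j=6; lhs holds on [5,5])
  i=6: ✗ (no rhs in [7,7])
  i=7: ✗ (no rhs in [8,8])
  i=8: ✓ (rhs at j=9; lhs holds on [8,8])

5, 8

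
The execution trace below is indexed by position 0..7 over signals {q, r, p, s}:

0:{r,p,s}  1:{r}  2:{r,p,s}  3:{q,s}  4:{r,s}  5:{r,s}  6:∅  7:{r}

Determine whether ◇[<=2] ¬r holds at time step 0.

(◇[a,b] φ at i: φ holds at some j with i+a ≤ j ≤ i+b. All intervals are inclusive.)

Check ¬r at each j in [0,2]:
  j=0: false
  j=1: false
  j=2: false
No position in the window satisfies it → formula fails.

No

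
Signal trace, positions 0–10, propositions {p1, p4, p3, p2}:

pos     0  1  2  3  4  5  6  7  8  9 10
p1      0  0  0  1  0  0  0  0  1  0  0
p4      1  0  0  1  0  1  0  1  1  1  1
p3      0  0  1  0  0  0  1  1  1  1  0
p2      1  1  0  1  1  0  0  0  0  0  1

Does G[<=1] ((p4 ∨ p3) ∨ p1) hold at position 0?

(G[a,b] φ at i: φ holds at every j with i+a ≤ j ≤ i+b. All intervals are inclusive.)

Does not hold

Check ((p4 ∨ p3) ∨ p1) at every j in [0,1]:
  j=0: true
  j=1: false
Fails at j=1 → formula fails.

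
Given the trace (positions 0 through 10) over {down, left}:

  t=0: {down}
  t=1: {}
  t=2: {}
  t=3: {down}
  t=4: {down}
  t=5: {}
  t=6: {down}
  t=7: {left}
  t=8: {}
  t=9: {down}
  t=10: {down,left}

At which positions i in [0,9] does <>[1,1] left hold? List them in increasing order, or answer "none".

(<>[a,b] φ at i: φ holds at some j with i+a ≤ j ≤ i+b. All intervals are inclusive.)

Evaluate at each i in [0,9]:
  i=0: ✗ (none in [1,1])
  i=1: ✗ (none in [2,2])
  i=2: ✗ (none in [3,3])
  i=3: ✗ (none in [4,4])
  i=4: ✗ (none in [5,5])
  i=5: ✗ (none in [6,6])
  i=6: ✓ (witness j=7)
  i=7: ✗ (none in [8,8])
  i=8: ✗ (none in [9,9])
  i=9: ✓ (witness j=10)

6, 9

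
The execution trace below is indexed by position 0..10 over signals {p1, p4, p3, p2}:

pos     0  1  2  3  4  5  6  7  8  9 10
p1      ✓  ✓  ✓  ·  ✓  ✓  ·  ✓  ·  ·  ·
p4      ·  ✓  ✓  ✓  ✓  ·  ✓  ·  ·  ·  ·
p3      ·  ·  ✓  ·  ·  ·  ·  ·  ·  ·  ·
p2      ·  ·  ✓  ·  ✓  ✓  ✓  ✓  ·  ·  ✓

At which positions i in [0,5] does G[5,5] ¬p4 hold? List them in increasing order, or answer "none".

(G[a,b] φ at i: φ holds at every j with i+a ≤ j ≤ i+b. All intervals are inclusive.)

0, 2, 3, 4, 5

Evaluate at each i in [0,5]:
  i=0: ✓ (all of [5,5])
  i=1: ✗ (fails at j=6)
  i=2: ✓ (all of [7,7])
  i=3: ✓ (all of [8,8])
  i=4: ✓ (all of [9,9])
  i=5: ✓ (all of [10,10])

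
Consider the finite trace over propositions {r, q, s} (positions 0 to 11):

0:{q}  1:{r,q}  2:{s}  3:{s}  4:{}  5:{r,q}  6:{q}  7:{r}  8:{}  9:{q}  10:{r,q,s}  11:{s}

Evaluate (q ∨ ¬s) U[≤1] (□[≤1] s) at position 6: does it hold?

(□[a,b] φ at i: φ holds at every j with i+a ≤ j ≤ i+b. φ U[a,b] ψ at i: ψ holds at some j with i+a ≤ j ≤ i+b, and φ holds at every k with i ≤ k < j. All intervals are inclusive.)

Does not hold

Need some j in [6,7] with □[≤1] s, and (q ∨ ¬s) at every k in [6,j-1].
  j=6: □[≤1] s — fails at 6.
  j=7: □[≤1] s — fails at 7.
No j in the window works → until fails.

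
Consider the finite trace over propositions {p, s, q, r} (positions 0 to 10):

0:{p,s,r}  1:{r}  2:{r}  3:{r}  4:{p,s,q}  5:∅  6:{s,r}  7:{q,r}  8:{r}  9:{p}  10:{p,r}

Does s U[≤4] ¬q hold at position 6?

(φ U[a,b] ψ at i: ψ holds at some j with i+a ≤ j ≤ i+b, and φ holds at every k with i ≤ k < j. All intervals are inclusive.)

True

Need some j in [6,10] with ¬q, and s at every k in [6,j-1].
  j=6: ¬q holds; no prefix to check → satisfied.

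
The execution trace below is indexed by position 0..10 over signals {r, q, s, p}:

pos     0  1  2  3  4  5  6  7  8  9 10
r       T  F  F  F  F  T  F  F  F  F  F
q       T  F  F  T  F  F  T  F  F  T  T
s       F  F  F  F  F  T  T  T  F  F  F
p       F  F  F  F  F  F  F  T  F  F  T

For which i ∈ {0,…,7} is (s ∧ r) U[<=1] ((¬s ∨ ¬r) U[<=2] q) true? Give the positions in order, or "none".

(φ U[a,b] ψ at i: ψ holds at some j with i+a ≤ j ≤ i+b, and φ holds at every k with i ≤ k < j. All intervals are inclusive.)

Evaluate at each i in [0,7]:
  i=0: ✓ (rhs at j=0)
  i=1: ✓ (rhs at j=1)
  i=2: ✓ (rhs at j=2)
  i=3: ✓ (rhs at j=3)
  i=4: ✗ (no rhs in [4,5])
  i=5: ✓ (rhs at j=6; lhs holds on [5,5])
  i=6: ✓ (rhs at j=6)
  i=7: ✓ (rhs at j=7)

0, 1, 2, 3, 5, 6, 7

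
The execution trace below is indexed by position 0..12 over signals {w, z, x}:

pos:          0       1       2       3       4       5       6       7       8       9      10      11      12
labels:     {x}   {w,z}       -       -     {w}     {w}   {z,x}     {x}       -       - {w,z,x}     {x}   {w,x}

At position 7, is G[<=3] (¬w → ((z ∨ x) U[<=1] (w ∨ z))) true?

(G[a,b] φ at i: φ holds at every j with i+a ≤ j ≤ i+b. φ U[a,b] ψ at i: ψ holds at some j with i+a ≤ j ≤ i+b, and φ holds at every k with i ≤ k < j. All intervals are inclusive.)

Does not hold

Check (¬w → ((z ∨ x) U[<=1] (w ∨ z))) at every j in [7,10]:
  j=7: antecedent true; consequent fails → ✗
  j=8: antecedent true; consequent fails → ✗
  j=9: antecedent true; consequent fails → ✗
  j=10: antecedent false → ✓
Fails at j=7 → formula fails.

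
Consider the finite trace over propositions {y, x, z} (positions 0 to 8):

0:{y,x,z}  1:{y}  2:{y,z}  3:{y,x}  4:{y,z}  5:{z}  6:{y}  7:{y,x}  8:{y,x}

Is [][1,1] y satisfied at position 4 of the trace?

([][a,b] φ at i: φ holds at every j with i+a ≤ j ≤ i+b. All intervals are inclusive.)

Check y at every j in [5,5]:
  j=5: false
Fails at j=5 → formula fails.

Does not hold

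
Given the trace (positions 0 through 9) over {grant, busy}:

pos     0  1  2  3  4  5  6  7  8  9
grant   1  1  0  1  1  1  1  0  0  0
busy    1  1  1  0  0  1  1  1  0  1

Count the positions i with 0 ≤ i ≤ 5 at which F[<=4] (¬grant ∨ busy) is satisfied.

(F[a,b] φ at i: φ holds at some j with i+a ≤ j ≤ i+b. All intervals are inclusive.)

6

Evaluate at each i in [0,5]:
  i=0: ✓ (witness j=0)
  i=1: ✓ (witness j=1)
  i=2: ✓ (witness j=2)
  i=3: ✓ (witness j=5)
  i=4: ✓ (witness j=5)
  i=5: ✓ (witness j=5)
Positions where it holds: {0, 1, 2, 3, 4, 5} → 6.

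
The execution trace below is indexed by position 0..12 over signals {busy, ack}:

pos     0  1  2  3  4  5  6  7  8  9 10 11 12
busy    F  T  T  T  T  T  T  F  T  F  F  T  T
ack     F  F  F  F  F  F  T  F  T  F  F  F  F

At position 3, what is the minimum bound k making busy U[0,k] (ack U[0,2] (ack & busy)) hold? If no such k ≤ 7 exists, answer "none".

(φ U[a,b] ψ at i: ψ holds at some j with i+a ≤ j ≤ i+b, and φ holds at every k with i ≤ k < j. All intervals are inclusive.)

3

Need earliest j ≥ 3 with (ack U[0,2] (ack & busy)), and busy at every k in [3,j-1].
  j=3: rhs fails.
  j=4: rhs fails.
  j=5: rhs fails.
  j=6: rhs holds; lhs holds on [3,5]. k = 3.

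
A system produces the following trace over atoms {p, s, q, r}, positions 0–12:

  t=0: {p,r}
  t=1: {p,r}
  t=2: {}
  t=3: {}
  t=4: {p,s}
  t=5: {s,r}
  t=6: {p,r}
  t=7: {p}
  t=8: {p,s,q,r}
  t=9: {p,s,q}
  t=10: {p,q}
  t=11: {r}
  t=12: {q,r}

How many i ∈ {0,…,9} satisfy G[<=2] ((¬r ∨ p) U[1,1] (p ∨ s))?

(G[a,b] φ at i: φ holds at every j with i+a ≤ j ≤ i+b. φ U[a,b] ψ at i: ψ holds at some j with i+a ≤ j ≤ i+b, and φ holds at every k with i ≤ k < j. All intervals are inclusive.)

2

Evaluate at each i in [0,9]:
  i=0: ✗ (fails at j=1)
  i=1: ✗ (fails at j=1)
  i=2: ✗ (fails at j=2)
  i=3: ✗ (fails at j=5)
  i=4: ✗ (fails at j=5)
  i=5: ✗ (fails at j=5)
  i=6: ✓ (all of [6,8])
  i=7: ✓ (all of [7,9])
  i=8: ✗ (fails at j=10)
  i=9: ✗ (fails at j=10)
Positions where it holds: {6, 7} → 2.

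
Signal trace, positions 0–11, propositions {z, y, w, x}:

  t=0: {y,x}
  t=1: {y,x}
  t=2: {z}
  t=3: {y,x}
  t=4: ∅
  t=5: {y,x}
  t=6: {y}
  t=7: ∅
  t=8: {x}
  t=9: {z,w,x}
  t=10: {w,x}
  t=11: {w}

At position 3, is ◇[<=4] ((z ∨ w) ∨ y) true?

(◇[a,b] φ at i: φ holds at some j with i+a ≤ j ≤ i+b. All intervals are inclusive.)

Check ((z ∨ w) ∨ y) at each j in [3,7]:
  j=3: true
  j=4: false
  j=5: true
  j=6: true
  j=7: false
Found at j=3 → formula holds.

Yes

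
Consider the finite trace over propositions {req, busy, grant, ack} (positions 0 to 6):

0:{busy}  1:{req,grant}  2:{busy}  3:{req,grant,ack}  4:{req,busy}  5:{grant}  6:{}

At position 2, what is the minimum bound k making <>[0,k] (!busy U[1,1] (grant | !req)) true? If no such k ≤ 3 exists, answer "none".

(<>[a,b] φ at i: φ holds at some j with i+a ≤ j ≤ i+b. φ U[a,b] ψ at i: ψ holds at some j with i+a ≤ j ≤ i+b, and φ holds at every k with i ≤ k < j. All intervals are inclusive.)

Scan j = 2,3,… for (!busy U[1,1] (grant | !req)):
  j=2: fails
  j=3: fails
  j=4: fails
  j=5: holds
First hit at j=5, so smallest k = 5-2 = 3.

3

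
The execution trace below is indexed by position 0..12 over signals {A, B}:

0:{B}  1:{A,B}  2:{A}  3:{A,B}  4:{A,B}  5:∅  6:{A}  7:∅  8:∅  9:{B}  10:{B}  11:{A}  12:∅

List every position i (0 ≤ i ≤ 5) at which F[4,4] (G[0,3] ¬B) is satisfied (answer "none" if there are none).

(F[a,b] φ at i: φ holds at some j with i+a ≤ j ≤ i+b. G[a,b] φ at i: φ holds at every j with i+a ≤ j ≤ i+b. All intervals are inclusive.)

1

Evaluate at each i in [0,5]:
  i=0: ✗ (none in [4,4])
  i=1: ✓ (witness j=5)
  i=2: ✗ (none in [6,6])
  i=3: ✗ (none in [7,7])
  i=4: ✗ (none in [8,8])
  i=5: ✗ (none in [9,9])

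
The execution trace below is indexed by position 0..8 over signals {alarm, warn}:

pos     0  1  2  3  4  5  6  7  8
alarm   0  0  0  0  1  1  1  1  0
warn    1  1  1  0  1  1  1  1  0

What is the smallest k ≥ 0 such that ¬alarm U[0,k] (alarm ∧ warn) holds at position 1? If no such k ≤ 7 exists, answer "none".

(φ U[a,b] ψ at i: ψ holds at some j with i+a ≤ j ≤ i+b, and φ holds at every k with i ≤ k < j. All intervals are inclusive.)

3

Need earliest j ≥ 1 with (alarm ∧ warn), and ¬alarm at every k in [1,j-1].
  j=1: rhs fails.
  j=2: rhs fails.
  j=3: rhs fails.
  j=4: rhs holds; lhs holds on [1,3]. k = 3.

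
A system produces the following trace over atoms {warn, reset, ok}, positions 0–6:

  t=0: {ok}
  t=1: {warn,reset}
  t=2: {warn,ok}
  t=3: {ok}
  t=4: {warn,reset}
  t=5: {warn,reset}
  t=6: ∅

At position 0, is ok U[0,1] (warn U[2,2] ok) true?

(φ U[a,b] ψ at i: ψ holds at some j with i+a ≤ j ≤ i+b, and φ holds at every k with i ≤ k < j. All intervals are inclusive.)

True

Need some j in [0,1] with (warn U[2,2] ok), and ok at every k in [0,j-1].
  j=0: (warn U[2,2] ok) — fails.
  j=1: (warn U[2,2] ok) holds; ok holds at every k in [0,0] → satisfied.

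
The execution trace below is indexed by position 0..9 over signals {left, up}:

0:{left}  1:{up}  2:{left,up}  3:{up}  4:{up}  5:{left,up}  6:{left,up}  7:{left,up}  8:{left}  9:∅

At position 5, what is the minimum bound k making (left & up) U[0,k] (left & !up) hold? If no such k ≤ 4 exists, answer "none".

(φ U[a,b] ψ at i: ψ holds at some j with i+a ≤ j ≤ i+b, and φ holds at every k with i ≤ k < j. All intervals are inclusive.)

3

Need earliest j ≥ 5 with (left & !up), and (left & up) at every k in [5,j-1].
  j=5: rhs fails.
  j=6: rhs fails.
  j=7: rhs fails.
  j=8: rhs holds; lhs holds on [5,7]. k = 3.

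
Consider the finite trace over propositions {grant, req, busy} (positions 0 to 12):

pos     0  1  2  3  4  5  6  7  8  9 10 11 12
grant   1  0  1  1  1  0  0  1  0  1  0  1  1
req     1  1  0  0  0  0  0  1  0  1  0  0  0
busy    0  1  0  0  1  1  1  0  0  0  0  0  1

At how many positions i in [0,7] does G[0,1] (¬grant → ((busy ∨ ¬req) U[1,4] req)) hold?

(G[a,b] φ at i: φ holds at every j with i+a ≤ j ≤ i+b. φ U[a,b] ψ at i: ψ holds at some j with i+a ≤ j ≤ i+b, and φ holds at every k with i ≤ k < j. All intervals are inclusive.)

Evaluate at each i in [0,7]:
  i=0: ✗ (fails at j=1)
  i=1: ✗ (fails at j=1)
  i=2: ✓ (all of [2,3])
  i=3: ✓ (all of [3,4])
  i=4: ✓ (all of [4,5])
  i=5: ✓ (all of [5,6])
  i=6: ✓ (all of [6,7])
  i=7: ✓ (all of [7,8])
Positions where it holds: {2, 3, 4, 5, 6, 7} → 6.

6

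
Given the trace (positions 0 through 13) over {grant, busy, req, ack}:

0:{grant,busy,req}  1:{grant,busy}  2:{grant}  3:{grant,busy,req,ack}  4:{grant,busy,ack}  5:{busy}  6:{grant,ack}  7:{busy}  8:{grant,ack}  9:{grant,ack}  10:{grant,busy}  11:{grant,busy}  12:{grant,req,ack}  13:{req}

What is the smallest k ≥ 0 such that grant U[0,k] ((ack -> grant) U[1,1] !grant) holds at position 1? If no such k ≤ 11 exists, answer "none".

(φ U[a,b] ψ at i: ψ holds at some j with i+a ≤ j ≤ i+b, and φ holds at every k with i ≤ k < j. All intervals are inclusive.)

Need earliest j ≥ 1 with ((ack -> grant) U[1,1] !grant), and grant at every k in [1,j-1].
  j=1: rhs fails.
  j=2: rhs fails.
  j=3: rhs fails.
  j=4: rhs holds; lhs holds on [1,3]. k = 3.

3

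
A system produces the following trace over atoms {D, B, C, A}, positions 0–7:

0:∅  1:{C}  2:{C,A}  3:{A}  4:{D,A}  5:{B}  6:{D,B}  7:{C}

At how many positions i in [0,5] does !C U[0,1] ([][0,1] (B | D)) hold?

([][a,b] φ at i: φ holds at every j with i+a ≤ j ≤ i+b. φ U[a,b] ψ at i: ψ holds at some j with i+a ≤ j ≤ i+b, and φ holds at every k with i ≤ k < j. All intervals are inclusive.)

Evaluate at each i in [0,5]:
  i=0: ✗ (no rhs in [0,1])
  i=1: ✗ (no rhs in [1,2])
  i=2: ✗ (no rhs in [2,3])
  i=3: ✓ (rhs at j=4; lhs holds on [3,3])
  i=4: ✓ (rhs at j=4)
  i=5: ✓ (rhs at j=5)
Positions where it holds: {3, 4, 5} → 3.

3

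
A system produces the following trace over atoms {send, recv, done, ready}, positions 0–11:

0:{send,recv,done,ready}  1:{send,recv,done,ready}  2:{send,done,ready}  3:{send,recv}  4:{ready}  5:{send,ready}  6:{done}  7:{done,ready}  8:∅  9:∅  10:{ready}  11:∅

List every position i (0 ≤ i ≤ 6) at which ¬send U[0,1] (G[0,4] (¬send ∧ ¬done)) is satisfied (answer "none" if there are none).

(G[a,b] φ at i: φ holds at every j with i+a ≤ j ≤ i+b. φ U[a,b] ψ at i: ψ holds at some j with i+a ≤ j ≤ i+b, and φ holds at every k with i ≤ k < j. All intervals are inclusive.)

Evaluate at each i in [0,6]:
  i=0: ✗ (no rhs in [0,1])
  i=1: ✗ (no rhs in [1,2])
  i=2: ✗ (no rhs in [2,3])
  i=3: ✗ (no rhs in [3,4])
  i=4: ✗ (no rhs in [4,5])
  i=5: ✗ (no rhs in [5,6])
  i=6: ✗ (no rhs in [6,7])

none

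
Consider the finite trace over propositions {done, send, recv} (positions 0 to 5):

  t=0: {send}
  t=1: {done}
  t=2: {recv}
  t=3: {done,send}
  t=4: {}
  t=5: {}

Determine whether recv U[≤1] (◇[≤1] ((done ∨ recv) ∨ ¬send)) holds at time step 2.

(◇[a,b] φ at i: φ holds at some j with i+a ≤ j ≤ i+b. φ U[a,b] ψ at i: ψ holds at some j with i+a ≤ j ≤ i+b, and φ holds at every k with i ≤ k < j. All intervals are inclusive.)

Need some j in [2,3] with ◇[≤1] ((done ∨ recv) ∨ ¬send), and recv at every k in [2,j-1].
  j=2: ◇[≤1] ((done ∨ recv) ∨ ¬send) holds; no prefix to check → satisfied.

True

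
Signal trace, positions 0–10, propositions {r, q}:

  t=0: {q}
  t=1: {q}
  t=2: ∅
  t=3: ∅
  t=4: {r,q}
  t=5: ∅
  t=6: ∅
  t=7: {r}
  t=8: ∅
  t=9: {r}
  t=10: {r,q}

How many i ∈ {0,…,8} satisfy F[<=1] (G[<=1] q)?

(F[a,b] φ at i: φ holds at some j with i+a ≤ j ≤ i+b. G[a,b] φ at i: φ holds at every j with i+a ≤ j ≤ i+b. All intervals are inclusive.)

Evaluate at each i in [0,8]:
  i=0: ✓ (witness j=0)
  i=1: ✗ (none in [1,2])
  i=2: ✗ (none in [2,3])
  i=3: ✗ (none in [3,4])
  i=4: ✗ (none in [4,5])
  i=5: ✗ (none in [5,6])
  i=6: ✗ (none in [6,7])
  i=7: ✗ (none in [7,8])
  i=8: ✗ (none in [8,9])
Positions where it holds: {0} → 1.

1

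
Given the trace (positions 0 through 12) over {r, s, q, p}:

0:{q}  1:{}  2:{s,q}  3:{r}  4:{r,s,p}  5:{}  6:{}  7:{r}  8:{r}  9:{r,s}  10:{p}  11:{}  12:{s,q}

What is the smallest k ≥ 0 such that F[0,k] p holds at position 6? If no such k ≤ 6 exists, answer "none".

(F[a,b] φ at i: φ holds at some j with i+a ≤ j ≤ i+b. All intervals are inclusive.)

Scan j = 6,7,… for p:
  j=6: fails
  j=7: fails
  j=8: fails
  j=9: fails
  j=10: holds
First hit at j=10, so smallest k = 10-6 = 4.

4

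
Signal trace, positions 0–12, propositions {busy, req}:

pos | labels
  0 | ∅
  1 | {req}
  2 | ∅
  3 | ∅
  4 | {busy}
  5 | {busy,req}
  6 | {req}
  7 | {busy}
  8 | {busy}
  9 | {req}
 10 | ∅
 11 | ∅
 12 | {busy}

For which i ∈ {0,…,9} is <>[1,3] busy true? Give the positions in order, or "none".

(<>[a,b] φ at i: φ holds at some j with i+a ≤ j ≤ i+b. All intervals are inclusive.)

1, 2, 3, 4, 5, 6, 7, 9

Evaluate at each i in [0,9]:
  i=0: ✗ (none in [1,3])
  i=1: ✓ (witness j=4)
  i=2: ✓ (witness j=4)
  i=3: ✓ (witness j=4)
  i=4: ✓ (witness j=5)
  i=5: ✓ (witness j=7)
  i=6: ✓ (witness j=7)
  i=7: ✓ (witness j=8)
  i=8: ✗ (none in [9,11])
  i=9: ✓ (witness j=12)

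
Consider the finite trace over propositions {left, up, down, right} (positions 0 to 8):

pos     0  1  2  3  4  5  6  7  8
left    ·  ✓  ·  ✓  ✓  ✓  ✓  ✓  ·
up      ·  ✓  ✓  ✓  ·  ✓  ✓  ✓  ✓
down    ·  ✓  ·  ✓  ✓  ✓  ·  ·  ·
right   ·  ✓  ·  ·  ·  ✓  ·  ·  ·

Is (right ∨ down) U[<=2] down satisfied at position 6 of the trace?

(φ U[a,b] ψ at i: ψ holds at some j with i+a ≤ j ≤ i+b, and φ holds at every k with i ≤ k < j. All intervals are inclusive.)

Need some j in [6,8] with down, and (right ∨ down) at every k in [6,j-1].
  j=6: down false.
  j=7: down false.
  j=8: down false.
No j in the window works → until fails.

Does not hold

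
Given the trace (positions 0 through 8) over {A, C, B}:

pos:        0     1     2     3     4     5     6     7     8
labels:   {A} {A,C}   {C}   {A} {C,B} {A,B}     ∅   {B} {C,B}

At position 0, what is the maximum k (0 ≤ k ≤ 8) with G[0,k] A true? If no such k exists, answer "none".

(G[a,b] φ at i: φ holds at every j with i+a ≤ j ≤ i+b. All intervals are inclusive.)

1

A must hold from j=0 onward; find where it first fails.
  j=0: holds
  j=1: holds
  j=2: fails
Holds on [0,1], so largest k = 1.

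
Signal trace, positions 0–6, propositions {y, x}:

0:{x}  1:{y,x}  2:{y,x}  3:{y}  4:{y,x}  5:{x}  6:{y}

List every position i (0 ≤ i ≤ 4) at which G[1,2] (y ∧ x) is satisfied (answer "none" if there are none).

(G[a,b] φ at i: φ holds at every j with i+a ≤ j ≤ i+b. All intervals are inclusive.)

Evaluate at each i in [0,4]:
  i=0: ✓ (all of [1,2])
  i=1: ✗ (fails at j=3)
  i=2: ✗ (fails at j=3)
  i=3: ✗ (fails at j=5)
  i=4: ✗ (fails at j=5)

0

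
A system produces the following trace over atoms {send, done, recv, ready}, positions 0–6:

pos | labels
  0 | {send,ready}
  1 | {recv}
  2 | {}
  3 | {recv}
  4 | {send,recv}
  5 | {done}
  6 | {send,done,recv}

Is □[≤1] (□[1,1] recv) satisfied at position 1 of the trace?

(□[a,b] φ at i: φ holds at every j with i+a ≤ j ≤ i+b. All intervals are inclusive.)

Check □[1,1] recv at every j in [1,2]:
  j=1: fails at 2
  j=2: holds on [3,3]
Fails at j=1 → formula fails.

False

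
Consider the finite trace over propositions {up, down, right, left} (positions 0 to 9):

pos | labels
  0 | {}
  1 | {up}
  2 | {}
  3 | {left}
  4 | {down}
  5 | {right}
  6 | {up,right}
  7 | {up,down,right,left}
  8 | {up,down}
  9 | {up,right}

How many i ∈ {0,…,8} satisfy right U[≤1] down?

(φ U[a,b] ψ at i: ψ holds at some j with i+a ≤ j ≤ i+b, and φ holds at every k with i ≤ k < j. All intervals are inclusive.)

Evaluate at each i in [0,8]:
  i=0: ✗ (no rhs in [0,1])
  i=1: ✗ (no rhs in [1,2])
  i=2: ✗ (no rhs in [2,3])
  i=3: ✗ (lhs fails at k=3 before rhs at j=4)
  i=4: ✓ (rhs at j=4)
  i=5: ✗ (no rhs in [5,6])
  i=6: ✓ (rhs at j=7; lhs holds on [6,6])
  i=7: ✓ (rhs at j=7)
  i=8: ✓ (rhs at j=8)
Positions where it holds: {4, 6, 7, 8} → 4.

4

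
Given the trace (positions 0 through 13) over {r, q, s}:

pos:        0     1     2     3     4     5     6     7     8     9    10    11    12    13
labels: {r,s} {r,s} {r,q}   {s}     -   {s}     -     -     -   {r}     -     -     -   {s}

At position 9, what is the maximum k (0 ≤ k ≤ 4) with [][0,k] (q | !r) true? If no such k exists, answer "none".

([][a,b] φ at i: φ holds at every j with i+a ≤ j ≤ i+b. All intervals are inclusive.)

none

(q | !r) must hold from j=9 onward; find where it first fails.
  j=9: fails → no k works.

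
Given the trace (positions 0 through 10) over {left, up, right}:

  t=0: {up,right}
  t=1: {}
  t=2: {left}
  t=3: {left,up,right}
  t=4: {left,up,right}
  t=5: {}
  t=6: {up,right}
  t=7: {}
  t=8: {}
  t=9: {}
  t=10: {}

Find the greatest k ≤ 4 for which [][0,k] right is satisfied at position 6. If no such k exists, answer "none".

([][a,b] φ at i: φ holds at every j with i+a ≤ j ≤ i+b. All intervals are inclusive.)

right must hold from j=6 onward; find where it first fails.
  j=6: holds
  j=7: fails
Holds on [6,6], so largest k = 0.

0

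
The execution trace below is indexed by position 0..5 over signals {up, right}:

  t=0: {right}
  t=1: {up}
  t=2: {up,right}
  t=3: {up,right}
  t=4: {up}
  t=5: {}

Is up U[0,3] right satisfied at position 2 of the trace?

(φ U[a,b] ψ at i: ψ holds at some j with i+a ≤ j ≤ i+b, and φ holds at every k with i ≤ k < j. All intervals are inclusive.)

True

Need some j in [2,5] with right, and up at every k in [2,j-1].
  j=2: right holds; no prefix to check → satisfied.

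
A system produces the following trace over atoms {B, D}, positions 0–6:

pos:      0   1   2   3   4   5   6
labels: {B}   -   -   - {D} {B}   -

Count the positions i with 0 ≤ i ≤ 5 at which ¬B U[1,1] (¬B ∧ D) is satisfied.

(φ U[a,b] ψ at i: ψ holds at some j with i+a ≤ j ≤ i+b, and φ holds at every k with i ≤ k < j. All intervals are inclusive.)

Evaluate at each i in [0,5]:
  i=0: ✗ (no rhs in [1,1])
  i=1: ✗ (no rhs in [2,2])
  i=2: ✗ (no rhs in [3,3])
  i=3: ✓ (rhs at j=4; lhs holds on [3,3])
  i=4: ✗ (no rhs in [5,5])
  i=5: ✗ (no rhs in [6,6])
Positions where it holds: {3} → 1.

1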